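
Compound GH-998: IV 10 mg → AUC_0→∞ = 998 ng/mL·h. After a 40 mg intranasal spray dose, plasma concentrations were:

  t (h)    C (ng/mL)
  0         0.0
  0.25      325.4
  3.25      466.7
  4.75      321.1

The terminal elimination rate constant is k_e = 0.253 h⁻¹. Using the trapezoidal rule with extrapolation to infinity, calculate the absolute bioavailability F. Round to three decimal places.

Trapezoidal AUC_0→4.75 (intranasal spray):
  [0→0.25]: (0.0+325.4)/2 × 0.25 = 40.675
  [0.25→3.25]: (325.4+466.7)/2 × 3 = 1188.15
  [3.25→4.75]: (466.7+321.1)/2 × 1.5 = 590.85
  Sum = 1819.675 ng/mL·h
Tail: C_last/k_e = 321.1/0.253 = 1269.170
AUC_0→∞ (intranasal spray) = 1819.675 + 1269.170 = 3088.845 ng/mL·h
F = (AUC_ev/D_ev)/(AUC_iv/D_iv) = (3088.845/40)/(998/10) = 77.221125/99.8 = 0.7738

F = 0.774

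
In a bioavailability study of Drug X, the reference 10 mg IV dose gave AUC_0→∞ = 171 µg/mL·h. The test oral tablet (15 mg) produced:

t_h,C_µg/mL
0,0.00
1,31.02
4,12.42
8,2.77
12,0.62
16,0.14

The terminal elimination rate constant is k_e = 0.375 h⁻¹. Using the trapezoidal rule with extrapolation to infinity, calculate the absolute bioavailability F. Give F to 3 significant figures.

F = 0.467

Trapezoidal AUC_0→16 (oral tablet):
  [0→1]: (0.00+31.02)/2 × 1 = 15.51
  [1→4]: (31.02+12.42)/2 × 3 = 65.16
  [4→8]: (12.42+2.77)/2 × 4 = 30.38
  [8→12]: (2.77+0.62)/2 × 4 = 6.78
  [12→16]: (0.62+0.14)/2 × 4 = 1.52
  Sum = 119.35 µg/mL·h
Tail: C_last/k_e = 0.14/0.375 = 0.373
AUC_0→∞ (oral tablet) = 119.35 + 0.373 = 119.723 µg/mL·h
F = (AUC_ev/D_ev)/(AUC_iv/D_iv) = (119.723/15)/(171/10) = 7.98153/17.1 = 0.4668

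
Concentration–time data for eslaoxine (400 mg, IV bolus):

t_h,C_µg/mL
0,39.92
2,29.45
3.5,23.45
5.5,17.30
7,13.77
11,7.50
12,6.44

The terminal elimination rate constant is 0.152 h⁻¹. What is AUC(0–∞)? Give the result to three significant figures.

AUC = 265 µg/mL·h

Trapezoidal AUC_0→12:
  [0→2]: (39.92+29.45)/2 × 2 = 69.37
  [2→3.5]: (29.45+23.45)/2 × 1.5 = 39.675
  [3.5→5.5]: (23.45+17.30)/2 × 2 = 40.75
  [5.5→7]: (17.30+13.77)/2 × 1.5 = 23.3025
  [7→11]: (13.77+7.50)/2 × 4 = 42.54
  [11→12]: (7.50+6.44)/2 × 1 = 6.97
  Sum = 222.6075 µg/mL·h
Extrapolated tail: C_last / k_e = 6.44 / 0.152 = 42.368
AUC_0→∞ = 222.6075 + 42.368 = 264.9755 µg/mL·h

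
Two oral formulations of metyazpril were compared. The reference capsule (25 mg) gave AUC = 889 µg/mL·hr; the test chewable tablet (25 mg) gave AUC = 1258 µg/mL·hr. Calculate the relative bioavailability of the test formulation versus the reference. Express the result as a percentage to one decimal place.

F_rel = 141.5%

F_rel = (AUC_test/D_test) / (AUC_ref/D_ref)
      = (1258/25) / (889/25)
      = 50.32 / 35.56 = 1.4151 = 141.51%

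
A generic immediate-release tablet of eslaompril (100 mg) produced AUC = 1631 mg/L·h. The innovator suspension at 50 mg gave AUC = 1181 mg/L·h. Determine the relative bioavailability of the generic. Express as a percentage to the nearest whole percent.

F_rel = 69%

F_rel = (AUC_test/D_test) / (AUC_ref/D_ref)
      = (1631/100) / (1181/50)
      = 16.31 / 23.62 = 0.6905 = 69.05%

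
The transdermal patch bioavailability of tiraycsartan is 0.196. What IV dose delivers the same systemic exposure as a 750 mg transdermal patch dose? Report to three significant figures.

D_iv = 147 mg

Systemic exposure from an extravascular dose = F × D_ev, so the equivalent IV dose is F × D_ev.
D_iv = F × D_ev = 0.196 × 750 = 147 mg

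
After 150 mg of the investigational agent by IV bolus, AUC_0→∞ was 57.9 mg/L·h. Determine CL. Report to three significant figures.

CL = Dose_iv / AUC_0→∞
   = 150 / 57.9 = 2.59067 L/h

CL = 2.59 L/h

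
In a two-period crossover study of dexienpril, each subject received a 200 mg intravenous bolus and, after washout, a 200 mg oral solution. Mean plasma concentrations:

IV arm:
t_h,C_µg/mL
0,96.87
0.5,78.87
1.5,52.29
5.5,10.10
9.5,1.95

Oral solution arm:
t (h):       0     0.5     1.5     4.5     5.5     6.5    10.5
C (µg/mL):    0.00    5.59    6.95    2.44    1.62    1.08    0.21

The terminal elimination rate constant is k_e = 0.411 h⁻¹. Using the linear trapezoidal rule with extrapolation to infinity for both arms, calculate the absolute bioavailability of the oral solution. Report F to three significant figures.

Trapezoidal AUC_0→9.5 (IV):
  [0→0.5]: (96.87+78.87)/2 × 0.5 = 43.935
  [0.5→1.5]: (78.87+52.29)/2 × 1 = 65.58
  [1.5→5.5]: (52.29+10.10)/2 × 4 = 124.78
  [5.5→9.5]: (10.10+1.95)/2 × 4 = 24.1
  Sum = 258.395 µg/mL·h
IV tail: 1.95/0.411 = 4.745; AUC_iv,0→∞ = 258.395 + 4.745 = 263.14 µg/mL·h
Trapezoidal AUC_0→10.5 (oral solution):
  [0→0.5]: (0.00+5.59)/2 × 0.5 = 1.3975
  [0.5→1.5]: (5.59+6.95)/2 × 1 = 6.27
  [1.5→4.5]: (6.95+2.44)/2 × 3 = 14.085
  [4.5→5.5]: (2.44+1.62)/2 × 1 = 2.03
  [5.5→6.5]: (1.62+1.08)/2 × 1 = 1.35
  [6.5→10.5]: (1.08+0.21)/2 × 4 = 2.58
  Sum = 27.7125 µg/mL·h
oral solution tail: 0.21/0.411 = 0.511; AUC_ev,0→∞ = 27.7125 + 0.511 = 28.2235 µg/mL·h
F = (AUC_ev/D_ev)/(AUC_iv/D_iv) = (28.2235/200)/(263.14/200) = 0.1411175/1.3157 = 0.1073

F = 0.107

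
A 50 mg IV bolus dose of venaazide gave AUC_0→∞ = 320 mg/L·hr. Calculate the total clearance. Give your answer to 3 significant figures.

CL = Dose_iv / AUC_0→∞
   = 50 / 320 = 0.15625 L/hr

CL = 0.156 L/hr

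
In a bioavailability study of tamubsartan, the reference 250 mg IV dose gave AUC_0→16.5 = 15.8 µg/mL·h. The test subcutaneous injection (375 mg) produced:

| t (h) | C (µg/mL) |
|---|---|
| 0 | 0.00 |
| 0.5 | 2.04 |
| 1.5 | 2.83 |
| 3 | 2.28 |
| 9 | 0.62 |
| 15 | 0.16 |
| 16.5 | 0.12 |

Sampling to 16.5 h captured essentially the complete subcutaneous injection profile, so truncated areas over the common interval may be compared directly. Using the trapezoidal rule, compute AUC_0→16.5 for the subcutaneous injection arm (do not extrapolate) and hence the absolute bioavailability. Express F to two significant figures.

Trapezoidal AUC_0→16.5 (subcutaneous injection):
  [0→0.5]: (0.00+2.04)/2 × 0.5 = 0.51
  [0.5→1.5]: (2.04+2.83)/2 × 1 = 2.435
  [1.5→3]: (2.83+2.28)/2 × 1.5 = 3.8325
  [3→9]: (2.28+0.62)/2 × 6 = 8.7
  [9→15]: (0.62+0.16)/2 × 6 = 2.34
  [15→16.5]: (0.16+0.12)/2 × 1.5 = 0.21
  Sum = 18.0275 µg/mL·h
F = (AUC_ev/D_ev)/(AUC_iv/D_iv) = (18.0275/375)/(15.8/250) = 0.0480733/0.0632 = 0.7607

F = 0.76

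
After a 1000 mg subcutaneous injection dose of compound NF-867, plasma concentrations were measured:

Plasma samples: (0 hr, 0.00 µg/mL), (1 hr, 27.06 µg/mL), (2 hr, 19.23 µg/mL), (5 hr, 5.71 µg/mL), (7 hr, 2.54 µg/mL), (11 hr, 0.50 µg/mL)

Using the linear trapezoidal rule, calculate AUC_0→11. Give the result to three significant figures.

Trapezoidal AUC_0→11:
  [0→1]: (0.00+27.06)/2 × 1 = 13.53
  [1→2]: (27.06+19.23)/2 × 1 = 23.145
  [2→5]: (19.23+5.71)/2 × 3 = 37.41
  [5→7]: (5.71+2.54)/2 × 2 = 8.25
  [7→11]: (2.54+0.50)/2 × 4 = 6.08
  Sum = 88.415 µg/mL·hr

AUC = 88.4 µg/mL·hr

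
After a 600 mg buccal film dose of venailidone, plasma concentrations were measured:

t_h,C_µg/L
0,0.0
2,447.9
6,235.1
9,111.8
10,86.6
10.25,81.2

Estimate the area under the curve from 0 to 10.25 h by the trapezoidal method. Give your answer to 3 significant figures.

AUC = 2450 µg/L·h

Trapezoidal AUC_0→10.25:
  [0→2]: (0.0+447.9)/2 × 2 = 447.9
  [2→6]: (447.9+235.1)/2 × 4 = 1366.0
  [6→9]: (235.1+111.8)/2 × 3 = 520.35
  [9→10]: (111.8+86.6)/2 × 1 = 99.2
  [10→10.25]: (86.6+81.2)/2 × 0.25 = 20.975
  Sum = 2454.425 µg/L·h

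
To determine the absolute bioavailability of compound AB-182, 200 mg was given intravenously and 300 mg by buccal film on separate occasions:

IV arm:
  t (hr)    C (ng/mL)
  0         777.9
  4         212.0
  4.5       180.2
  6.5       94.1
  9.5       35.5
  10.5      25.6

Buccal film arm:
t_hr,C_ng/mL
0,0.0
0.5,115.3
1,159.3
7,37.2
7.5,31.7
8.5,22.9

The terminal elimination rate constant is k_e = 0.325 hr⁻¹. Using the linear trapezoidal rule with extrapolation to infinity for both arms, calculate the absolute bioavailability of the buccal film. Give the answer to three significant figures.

F = 0.201

Trapezoidal AUC_0→10.5 (IV):
  [0→4]: (777.9+212.0)/2 × 4 = 1979.8
  [4→4.5]: (212.0+180.2)/2 × 0.5 = 98.05
  [4.5→6.5]: (180.2+94.1)/2 × 2 = 274.3
  [6.5→9.5]: (94.1+35.5)/2 × 3 = 194.4
  [9.5→10.5]: (35.5+25.6)/2 × 1 = 30.55
  Sum = 2577.1 ng/mL·hr
IV tail: 25.6/0.325 = 78.769; AUC_iv,0→∞ = 2577.1 + 78.769 = 2655.869 ng/mL·hr
Trapezoidal AUC_0→8.5 (buccal film):
  [0→0.5]: (0.0+115.3)/2 × 0.5 = 28.825
  [0.5→1]: (115.3+159.3)/2 × 0.5 = 68.65
  [1→7]: (159.3+37.2)/2 × 6 = 589.5
  [7→7.5]: (37.2+31.7)/2 × 0.5 = 17.225
  [7.5→8.5]: (31.7+22.9)/2 × 1 = 27.3
  Sum = 731.5 ng/mL·hr
buccal film tail: 22.9/0.325 = 70.462; AUC_ev,0→∞ = 731.5 + 70.462 = 801.962 ng/mL·hr
F = (AUC_ev/D_ev)/(AUC_iv/D_iv) = (801.962/300)/(2655.869/200) = 2.67321/13.279345 = 0.2013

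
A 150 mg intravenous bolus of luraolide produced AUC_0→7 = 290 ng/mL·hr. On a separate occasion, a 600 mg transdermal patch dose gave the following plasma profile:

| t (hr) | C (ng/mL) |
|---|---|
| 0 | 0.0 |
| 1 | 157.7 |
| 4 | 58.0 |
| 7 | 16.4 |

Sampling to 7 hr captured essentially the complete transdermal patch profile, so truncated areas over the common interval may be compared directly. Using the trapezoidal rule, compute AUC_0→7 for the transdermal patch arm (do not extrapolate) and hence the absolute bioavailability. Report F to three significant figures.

F = 0.443

Trapezoidal AUC_0→7 (transdermal patch):
  [0→1]: (0.0+157.7)/2 × 1 = 78.85
  [1→4]: (157.7+58.0)/2 × 3 = 323.55
  [4→7]: (58.0+16.4)/2 × 3 = 111.6
  Sum = 514.0 ng/mL·hr
F = (AUC_ev/D_ev)/(AUC_iv/D_iv) = (514.0/600)/(290/150) = 0.856667/1.93333 = 0.4431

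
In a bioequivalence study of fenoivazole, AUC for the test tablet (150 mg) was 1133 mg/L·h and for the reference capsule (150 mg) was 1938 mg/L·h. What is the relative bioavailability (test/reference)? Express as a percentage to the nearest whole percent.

F_rel = 58%

F_rel = (AUC_test/D_test) / (AUC_ref/D_ref)
      = (1133/150) / (1938/150)
      = 7.55333 / 12.92 = 0.5846 = 58.46%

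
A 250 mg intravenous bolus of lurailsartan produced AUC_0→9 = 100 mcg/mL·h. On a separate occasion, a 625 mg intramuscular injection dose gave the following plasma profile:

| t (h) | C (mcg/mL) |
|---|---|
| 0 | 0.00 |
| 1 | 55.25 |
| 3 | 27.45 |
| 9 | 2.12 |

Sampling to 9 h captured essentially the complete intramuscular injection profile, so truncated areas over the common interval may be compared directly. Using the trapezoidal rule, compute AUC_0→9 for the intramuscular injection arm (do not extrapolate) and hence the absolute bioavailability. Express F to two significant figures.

Trapezoidal AUC_0→9 (intramuscular injection):
  [0→1]: (0.00+55.25)/2 × 1 = 27.625
  [1→3]: (55.25+27.45)/2 × 2 = 82.7
  [3→9]: (27.45+2.12)/2 × 6 = 88.71
  Sum = 199.035 mcg/mL·h
F = (AUC_ev/D_ev)/(AUC_iv/D_iv) = (199.035/625)/(100/250) = 0.318456/0.4 = 0.7961

F = 0.80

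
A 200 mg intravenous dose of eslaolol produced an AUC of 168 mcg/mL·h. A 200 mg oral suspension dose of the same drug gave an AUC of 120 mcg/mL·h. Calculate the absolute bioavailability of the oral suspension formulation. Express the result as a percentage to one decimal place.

F = (AUC_ev / D_ev) / (AUC_iv / D_iv)
  = (120/200) / (168/200)
  = 0.6 / 0.84 = 0.7143
  = 71.43%

F = 71.4%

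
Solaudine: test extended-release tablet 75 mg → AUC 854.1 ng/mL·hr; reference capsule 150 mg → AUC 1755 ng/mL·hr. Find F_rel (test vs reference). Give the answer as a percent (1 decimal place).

F_rel = 97.3%

F_rel = (AUC_test/D_test) / (AUC_ref/D_ref)
      = (854.1/75) / (1755/150)
      = 11.388 / 11.7 = 0.9733 = 97.33%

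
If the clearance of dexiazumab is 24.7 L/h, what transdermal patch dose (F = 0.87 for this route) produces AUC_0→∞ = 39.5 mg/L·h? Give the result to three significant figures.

Dose = 1120 mg

Dose = CL × AUC_0→∞ / F
     = 24.7 × 39.5 / 0.87 = 1121.44 mg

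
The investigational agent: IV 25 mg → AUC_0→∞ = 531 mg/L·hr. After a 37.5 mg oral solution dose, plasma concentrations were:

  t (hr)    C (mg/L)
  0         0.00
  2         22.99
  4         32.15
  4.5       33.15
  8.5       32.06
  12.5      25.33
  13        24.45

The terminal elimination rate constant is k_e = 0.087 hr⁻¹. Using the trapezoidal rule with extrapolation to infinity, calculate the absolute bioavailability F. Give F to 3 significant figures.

F = 0.795

Trapezoidal AUC_0→13 (oral solution):
  [0→2]: (0.00+22.99)/2 × 2 = 22.99
  [2→4]: (22.99+32.15)/2 × 2 = 55.14
  [4→4.5]: (32.15+33.15)/2 × 0.5 = 16.325
  [4.5→8.5]: (33.15+32.06)/2 × 4 = 130.42
  [8.5→12.5]: (32.06+25.33)/2 × 4 = 114.78
  [12.5→13]: (25.33+24.45)/2 × 0.5 = 12.445
  Sum = 352.1 mg/L·hr
Tail: C_last/k_e = 24.45/0.087 = 281.034
AUC_0→∞ (oral solution) = 352.1 + 281.034 = 633.134 mg/L·hr
F = (AUC_ev/D_ev)/(AUC_iv/D_iv) = (633.134/37.5)/(531/25) = 16.8836/21.24 = 0.7949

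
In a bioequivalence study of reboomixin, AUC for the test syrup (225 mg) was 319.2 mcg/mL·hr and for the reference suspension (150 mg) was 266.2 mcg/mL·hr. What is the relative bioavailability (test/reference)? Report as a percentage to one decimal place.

F_rel = (AUC_test/D_test) / (AUC_ref/D_ref)
      = (319.2/225) / (266.2/150)
      = 1.41867 / 1.77467 = 0.7994 = 79.94%

F_rel = 79.9%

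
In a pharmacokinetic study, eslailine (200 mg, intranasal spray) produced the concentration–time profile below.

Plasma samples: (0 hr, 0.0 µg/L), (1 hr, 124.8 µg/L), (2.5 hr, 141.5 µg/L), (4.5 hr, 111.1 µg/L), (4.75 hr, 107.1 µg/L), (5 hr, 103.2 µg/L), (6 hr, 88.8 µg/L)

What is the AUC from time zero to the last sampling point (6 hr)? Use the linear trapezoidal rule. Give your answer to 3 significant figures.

AUC = 664 µg/L·hr

Trapezoidal AUC_0→6:
  [0→1]: (0.0+124.8)/2 × 1 = 62.4
  [1→2.5]: (124.8+141.5)/2 × 1.5 = 199.725
  [2.5→4.5]: (141.5+111.1)/2 × 2 = 252.6
  [4.5→4.75]: (111.1+107.1)/2 × 0.25 = 27.275
  [4.75→5]: (107.1+103.2)/2 × 0.25 = 26.2875
  [5→6]: (103.2+88.8)/2 × 1 = 96.0
  Sum = 664.2875 µg/L·hr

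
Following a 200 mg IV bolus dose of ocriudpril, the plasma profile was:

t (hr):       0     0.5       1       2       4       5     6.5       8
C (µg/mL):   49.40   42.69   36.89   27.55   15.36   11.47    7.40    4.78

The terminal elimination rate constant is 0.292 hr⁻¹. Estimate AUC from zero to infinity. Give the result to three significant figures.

Trapezoidal AUC_0→8:
  [0→0.5]: (49.40+42.69)/2 × 0.5 = 23.0225
  [0.5→1]: (42.69+36.89)/2 × 0.5 = 19.895
  [1→2]: (36.89+27.55)/2 × 1 = 32.22
  [2→4]: (27.55+15.36)/2 × 2 = 42.91
  [4→5]: (15.36+11.47)/2 × 1 = 13.415
  [5→6.5]: (11.47+7.40)/2 × 1.5 = 14.1525
  [6.5→8]: (7.40+4.78)/2 × 1.5 = 9.135
  Sum = 154.75 µg/mL·hr
Extrapolated tail: C_last / k_e = 4.78 / 0.292 = 16.370
AUC_0→∞ = 154.75 + 16.370 = 171.12 µg/mL·hr

AUC = 171 µg/mL·hr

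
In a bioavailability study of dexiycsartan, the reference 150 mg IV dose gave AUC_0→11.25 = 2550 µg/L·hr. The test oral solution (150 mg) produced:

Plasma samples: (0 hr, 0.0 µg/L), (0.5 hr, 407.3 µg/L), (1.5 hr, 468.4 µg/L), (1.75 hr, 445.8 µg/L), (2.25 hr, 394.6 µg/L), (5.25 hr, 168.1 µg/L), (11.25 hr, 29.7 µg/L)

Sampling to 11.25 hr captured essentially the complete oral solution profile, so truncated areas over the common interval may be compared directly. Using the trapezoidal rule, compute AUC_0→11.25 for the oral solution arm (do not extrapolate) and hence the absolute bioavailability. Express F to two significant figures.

F = 0.90

Trapezoidal AUC_0→11.25 (oral solution):
  [0→0.5]: (0.0+407.3)/2 × 0.5 = 101.825
  [0.5→1.5]: (407.3+468.4)/2 × 1 = 437.85
  [1.5→1.75]: (468.4+445.8)/2 × 0.25 = 114.275
  [1.75→2.25]: (445.8+394.6)/2 × 0.5 = 210.1
  [2.25→5.25]: (394.6+168.1)/2 × 3 = 844.05
  [5.25→11.25]: (168.1+29.7)/2 × 6 = 593.4
  Sum = 2301.5 µg/L·hr
F = (AUC_ev/D_ev)/(AUC_iv/D_iv) = (2301.5/150)/(2550/150) = 15.3433/17 = 0.9025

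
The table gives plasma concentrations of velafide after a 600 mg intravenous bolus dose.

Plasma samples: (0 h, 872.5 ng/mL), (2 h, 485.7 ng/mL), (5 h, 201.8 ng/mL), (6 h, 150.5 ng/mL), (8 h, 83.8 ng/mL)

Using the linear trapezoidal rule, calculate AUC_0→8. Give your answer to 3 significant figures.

Trapezoidal AUC_0→8:
  [0→2]: (872.5+485.7)/2 × 2 = 1358.2
  [2→5]: (485.7+201.8)/2 × 3 = 1031.25
  [5→6]: (201.8+150.5)/2 × 1 = 176.15
  [6→8]: (150.5+83.8)/2 × 2 = 234.3
  Sum = 2799.9 ng/mL·h

AUC = 2800 ng/mL·h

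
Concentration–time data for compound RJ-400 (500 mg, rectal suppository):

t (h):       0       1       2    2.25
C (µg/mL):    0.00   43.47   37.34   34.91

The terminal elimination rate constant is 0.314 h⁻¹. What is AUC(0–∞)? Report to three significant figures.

AUC = 182 µg/mL·h

Trapezoidal AUC_0→2.25:
  [0→1]: (0.00+43.47)/2 × 1 = 21.735
  [1→2]: (43.47+37.34)/2 × 1 = 40.405
  [2→2.25]: (37.34+34.91)/2 × 0.25 = 9.03125
  Sum = 71.17125 µg/mL·h
Extrapolated tail: C_last / k_e = 34.91 / 0.314 = 111.178
AUC_0→∞ = 71.17125 + 111.178 = 182.34925 µg/mL·h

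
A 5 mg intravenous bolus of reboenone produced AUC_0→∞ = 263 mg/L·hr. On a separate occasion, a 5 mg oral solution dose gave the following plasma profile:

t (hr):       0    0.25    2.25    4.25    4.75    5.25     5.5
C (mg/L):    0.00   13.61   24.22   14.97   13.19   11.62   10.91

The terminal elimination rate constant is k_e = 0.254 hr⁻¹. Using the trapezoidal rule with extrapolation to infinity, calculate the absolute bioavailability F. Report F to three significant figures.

F = 0.524

Trapezoidal AUC_0→5.5 (oral solution):
  [0→0.25]: (0.00+13.61)/2 × 0.25 = 1.70125
  [0.25→2.25]: (13.61+24.22)/2 × 2 = 37.83
  [2.25→4.25]: (24.22+14.97)/2 × 2 = 39.19
  [4.25→4.75]: (14.97+13.19)/2 × 0.5 = 7.04
  [4.75→5.25]: (13.19+11.62)/2 × 0.5 = 6.2025
  [5.25→5.5]: (11.62+10.91)/2 × 0.25 = 2.81625
  Sum = 94.78 mg/L·hr
Tail: C_last/k_e = 10.91/0.254 = 42.953
AUC_0→∞ (oral solution) = 94.78 + 42.953 = 137.733 mg/L·hr
F = (AUC_ev/D_ev)/(AUC_iv/D_iv) = (137.733/5)/(263/5) = 27.5466/52.6 = 0.5237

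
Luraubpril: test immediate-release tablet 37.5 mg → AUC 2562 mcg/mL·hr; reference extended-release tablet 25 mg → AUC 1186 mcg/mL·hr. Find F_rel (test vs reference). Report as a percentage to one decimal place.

F_rel = (AUC_test/D_test) / (AUC_ref/D_ref)
      = (2562/37.5) / (1186/25)
      = 68.32 / 47.44 = 1.4401 = 144.01%

F_rel = 144.0%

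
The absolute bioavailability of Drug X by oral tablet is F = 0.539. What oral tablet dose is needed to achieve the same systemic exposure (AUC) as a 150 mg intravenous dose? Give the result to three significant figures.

D_oral = 278 mg

For equal systemic exposure: F × D_ev = D_iv
D_ev = D_iv / F = 150 / 0.539 = 278.293 mg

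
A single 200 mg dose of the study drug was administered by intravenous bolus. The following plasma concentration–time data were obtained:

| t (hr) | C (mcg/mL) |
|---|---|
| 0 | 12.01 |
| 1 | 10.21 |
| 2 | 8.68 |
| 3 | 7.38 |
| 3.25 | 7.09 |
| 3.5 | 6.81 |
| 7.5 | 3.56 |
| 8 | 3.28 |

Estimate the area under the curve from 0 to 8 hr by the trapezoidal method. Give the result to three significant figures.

AUC = 54.6 mcg/mL·hr

Trapezoidal AUC_0→8:
  [0→1]: (12.01+10.21)/2 × 1 = 11.11
  [1→2]: (10.21+8.68)/2 × 1 = 9.445
  [2→3]: (8.68+7.38)/2 × 1 = 8.03
  [3→3.25]: (7.38+7.09)/2 × 0.25 = 1.80875
  [3.25→3.5]: (7.09+6.81)/2 × 0.25 = 1.7375
  [3.5→7.5]: (6.81+3.56)/2 × 4 = 20.74
  [7.5→8]: (3.56+3.28)/2 × 0.5 = 1.71
  Sum = 54.58125 mcg/mL·hr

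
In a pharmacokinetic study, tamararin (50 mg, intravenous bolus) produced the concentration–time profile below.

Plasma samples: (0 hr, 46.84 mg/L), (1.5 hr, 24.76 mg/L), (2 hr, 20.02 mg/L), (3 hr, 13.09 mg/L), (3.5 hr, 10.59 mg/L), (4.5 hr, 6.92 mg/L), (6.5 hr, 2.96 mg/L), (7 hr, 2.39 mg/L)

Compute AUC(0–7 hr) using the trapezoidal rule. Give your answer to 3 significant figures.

Trapezoidal AUC_0→7:
  [0→1.5]: (46.84+24.76)/2 × 1.5 = 53.7
  [1.5→2]: (24.76+20.02)/2 × 0.5 = 11.195
  [2→3]: (20.02+13.09)/2 × 1 = 16.555
  [3→3.5]: (13.09+10.59)/2 × 0.5 = 5.92
  [3.5→4.5]: (10.59+6.92)/2 × 1 = 8.755
  [4.5→6.5]: (6.92+2.96)/2 × 2 = 9.88
  [6.5→7]: (2.96+2.39)/2 × 0.5 = 1.3375
  Sum = 107.3425 mg/L·hr

AUC = 107 mg/L·hr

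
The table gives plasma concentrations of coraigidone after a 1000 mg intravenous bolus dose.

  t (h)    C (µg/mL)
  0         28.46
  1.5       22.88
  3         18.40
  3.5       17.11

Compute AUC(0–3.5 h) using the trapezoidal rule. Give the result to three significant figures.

Trapezoidal AUC_0→3.5:
  [0→1.5]: (28.46+22.88)/2 × 1.5 = 38.505
  [1.5→3]: (22.88+18.40)/2 × 1.5 = 30.96
  [3→3.5]: (18.40+17.11)/2 × 0.5 = 8.8775
  Sum = 78.3425 µg/mL·h

AUC = 78.3 µg/mL·h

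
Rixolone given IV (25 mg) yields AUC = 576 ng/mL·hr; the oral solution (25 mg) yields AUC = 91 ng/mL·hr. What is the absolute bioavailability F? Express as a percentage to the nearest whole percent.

F = 16%

F = (AUC_ev / D_ev) / (AUC_iv / D_iv)
  = (91/25) / (576/25)
  = 3.64 / 23.04 = 0.1580
  = 15.80%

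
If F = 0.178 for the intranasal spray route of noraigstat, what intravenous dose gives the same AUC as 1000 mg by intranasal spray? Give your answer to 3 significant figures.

D_iv = 178 mg

Systemic exposure from an extravascular dose = F × D_ev, so the equivalent IV dose is F × D_ev.
D_iv = F × D_ev = 0.178 × 1000 = 178 mg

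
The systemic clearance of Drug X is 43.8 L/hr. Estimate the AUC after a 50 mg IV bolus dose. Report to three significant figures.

AUC_0→∞ = Dose_iv / CL
        = 50 / 43.8 = 1.14155 mg/L·hr

AUC = 1.14 mg/L·hr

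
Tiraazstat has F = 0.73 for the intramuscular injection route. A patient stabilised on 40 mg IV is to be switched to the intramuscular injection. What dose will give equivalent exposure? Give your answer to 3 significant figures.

For equal systemic exposure: F × D_ev = D_iv
D_ev = D_iv / F = 40 / 0.73 = 54.7945 mg

D_intramuscular = 54.8 mg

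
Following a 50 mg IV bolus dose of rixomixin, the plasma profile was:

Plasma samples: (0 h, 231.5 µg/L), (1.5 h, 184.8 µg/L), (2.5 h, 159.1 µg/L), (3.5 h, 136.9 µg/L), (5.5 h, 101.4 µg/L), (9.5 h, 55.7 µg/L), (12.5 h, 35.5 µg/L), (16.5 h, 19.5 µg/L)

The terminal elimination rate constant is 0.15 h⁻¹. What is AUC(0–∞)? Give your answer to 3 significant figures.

Trapezoidal AUC_0→16.5:
  [0→1.5]: (231.5+184.8)/2 × 1.5 = 312.225
  [1.5→2.5]: (184.8+159.1)/2 × 1 = 171.95
  [2.5→3.5]: (159.1+136.9)/2 × 1 = 148.0
  [3.5→5.5]: (136.9+101.4)/2 × 2 = 238.3
  [5.5→9.5]: (101.4+55.7)/2 × 4 = 314.2
  [9.5→12.5]: (55.7+35.5)/2 × 3 = 136.8
  [12.5→16.5]: (35.5+19.5)/2 × 4 = 110.0
  Sum = 1431.475 µg/L·h
Extrapolated tail: C_last / k_e = 19.5 / 0.15 = 130.000
AUC_0→∞ = 1431.475 + 130.000 = 1561.475 µg/L·h

AUC = 1560 µg/L·h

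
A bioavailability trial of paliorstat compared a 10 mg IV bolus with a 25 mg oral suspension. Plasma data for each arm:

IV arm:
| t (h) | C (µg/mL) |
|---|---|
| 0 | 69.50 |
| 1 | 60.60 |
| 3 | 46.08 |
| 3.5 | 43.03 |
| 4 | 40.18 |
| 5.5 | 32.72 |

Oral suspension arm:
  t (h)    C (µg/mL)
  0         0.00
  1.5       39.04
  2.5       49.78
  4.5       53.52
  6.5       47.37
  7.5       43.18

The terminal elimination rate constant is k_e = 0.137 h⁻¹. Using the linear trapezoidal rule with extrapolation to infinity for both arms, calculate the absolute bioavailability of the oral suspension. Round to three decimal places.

Trapezoidal AUC_0→5.5 (IV):
  [0→1]: (69.50+60.60)/2 × 1 = 65.05
  [1→3]: (60.60+46.08)/2 × 2 = 106.68
  [3→3.5]: (46.08+43.03)/2 × 0.5 = 22.2775
  [3.5→4]: (43.03+40.18)/2 × 0.5 = 20.8025
  [4→5.5]: (40.18+32.72)/2 × 1.5 = 54.675
  Sum = 269.485 µg/mL·h
IV tail: 32.72/0.137 = 238.832; AUC_iv,0→∞ = 269.485 + 238.832 = 508.317 µg/mL·h
Trapezoidal AUC_0→7.5 (oral suspension):
  [0→1.5]: (0.00+39.04)/2 × 1.5 = 29.28
  [1.5→2.5]: (39.04+49.78)/2 × 1 = 44.41
  [2.5→4.5]: (49.78+53.52)/2 × 2 = 103.3
  [4.5→6.5]: (53.52+47.37)/2 × 2 = 100.89
  [6.5→7.5]: (47.37+43.18)/2 × 1 = 45.275
  Sum = 323.155 µg/mL·h
oral suspension tail: 43.18/0.137 = 315.182; AUC_ev,0→∞ = 323.155 + 315.182 = 638.337 µg/mL·h
F = (AUC_ev/D_ev)/(AUC_iv/D_iv) = (638.337/25)/(508.317/10) = 25.53348/50.8317 = 0.5023

F = 0.502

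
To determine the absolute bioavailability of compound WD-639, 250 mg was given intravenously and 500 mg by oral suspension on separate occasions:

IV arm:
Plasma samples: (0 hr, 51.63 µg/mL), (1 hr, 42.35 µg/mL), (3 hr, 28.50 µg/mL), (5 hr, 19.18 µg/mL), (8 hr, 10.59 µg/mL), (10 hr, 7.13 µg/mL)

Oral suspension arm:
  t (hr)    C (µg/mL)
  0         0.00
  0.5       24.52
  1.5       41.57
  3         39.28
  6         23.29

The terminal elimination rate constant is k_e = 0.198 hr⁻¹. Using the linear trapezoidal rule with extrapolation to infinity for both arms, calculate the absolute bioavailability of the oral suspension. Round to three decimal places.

F = 0.590

Trapezoidal AUC_0→10 (IV):
  [0→1]: (51.63+42.35)/2 × 1 = 46.99
  [1→3]: (42.35+28.50)/2 × 2 = 70.85
  [3→5]: (28.50+19.18)/2 × 2 = 47.68
  [5→8]: (19.18+10.59)/2 × 3 = 44.655
  [8→10]: (10.59+7.13)/2 × 2 = 17.72
  Sum = 227.895 µg/mL·hr
IV tail: 7.13/0.198 = 36.010; AUC_iv,0→∞ = 227.895 + 36.010 = 263.905 µg/mL·hr
Trapezoidal AUC_0→6 (oral suspension):
  [0→0.5]: (0.00+24.52)/2 × 0.5 = 6.13
  [0.5→1.5]: (24.52+41.57)/2 × 1 = 33.045
  [1.5→3]: (41.57+39.28)/2 × 1.5 = 60.6375
  [3→6]: (39.28+23.29)/2 × 3 = 93.855
  Sum = 193.6675 µg/mL·hr
oral suspension tail: 23.29/0.198 = 117.626; AUC_ev,0→∞ = 193.6675 + 117.626 = 311.2935 µg/mL·hr
F = (AUC_ev/D_ev)/(AUC_iv/D_iv) = (311.2935/500)/(263.905/250) = 0.622587/1.05562 = 0.5898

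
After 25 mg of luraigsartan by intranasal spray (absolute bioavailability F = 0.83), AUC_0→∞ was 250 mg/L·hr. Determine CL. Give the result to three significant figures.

CL = F × Dose / AUC_0→∞
   = 0.83 × 25 / 250 = 0.083 L/hr

CL = 0.0830 L/hr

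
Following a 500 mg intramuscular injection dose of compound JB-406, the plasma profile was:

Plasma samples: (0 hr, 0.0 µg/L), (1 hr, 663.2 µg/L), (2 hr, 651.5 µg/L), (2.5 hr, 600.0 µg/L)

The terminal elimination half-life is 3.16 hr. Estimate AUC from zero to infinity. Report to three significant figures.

Trapezoidal AUC_0→2.5:
  [0→1]: (0.0+663.2)/2 × 1 = 331.6
  [1→2]: (663.2+651.5)/2 × 1 = 657.35
  [2→2.5]: (651.5+600.0)/2 × 0.5 = 312.875
  Sum = 1301.825 µg/L·hr
k_e = ln2 / t½ = 0.693147 / 3.16 = 0.2194 hr^-1
Extrapolated tail: C_last / k_e = 600.0 / 0.2194 = 2734.731
AUC_0→∞ = 1301.825 + 2734.731 = 4036.556 µg/L·hr

AUC = 4040 µg/L·hr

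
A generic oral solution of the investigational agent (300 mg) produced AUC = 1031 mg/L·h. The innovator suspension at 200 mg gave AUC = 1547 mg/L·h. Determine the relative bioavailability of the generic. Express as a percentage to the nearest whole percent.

F_rel = 44%

F_rel = (AUC_test/D_test) / (AUC_ref/D_ref)
      = (1031/300) / (1547/200)
      = 3.43667 / 7.735 = 0.4443 = 44.43%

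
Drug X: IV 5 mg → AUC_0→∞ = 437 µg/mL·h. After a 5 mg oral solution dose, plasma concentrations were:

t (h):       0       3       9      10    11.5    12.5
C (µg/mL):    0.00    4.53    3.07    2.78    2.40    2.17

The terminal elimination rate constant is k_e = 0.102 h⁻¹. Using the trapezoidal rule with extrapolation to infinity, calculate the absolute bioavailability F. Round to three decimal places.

Trapezoidal AUC_0→12.5 (oral solution):
  [0→3]: (0.00+4.53)/2 × 3 = 6.795
  [3→9]: (4.53+3.07)/2 × 6 = 22.8
  [9→10]: (3.07+2.78)/2 × 1 = 2.925
  [10→11.5]: (2.78+2.40)/2 × 1.5 = 3.885
  [11.5→12.5]: (2.40+2.17)/2 × 1 = 2.285
  Sum = 38.69 µg/mL·h
Tail: C_last/k_e = 2.17/0.102 = 21.275
AUC_0→∞ (oral solution) = 38.69 + 21.275 = 59.965 µg/mL·h
F = (AUC_ev/D_ev)/(AUC_iv/D_iv) = (59.965/5)/(437/5) = 11.993/87.4 = 0.1372

F = 0.137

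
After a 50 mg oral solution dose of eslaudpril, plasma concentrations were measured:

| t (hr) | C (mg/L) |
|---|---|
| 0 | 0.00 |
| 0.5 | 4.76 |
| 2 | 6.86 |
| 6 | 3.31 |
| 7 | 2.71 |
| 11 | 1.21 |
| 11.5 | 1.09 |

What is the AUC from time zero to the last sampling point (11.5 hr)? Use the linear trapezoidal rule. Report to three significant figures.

Trapezoidal AUC_0→11.5:
  [0→0.5]: (0.00+4.76)/2 × 0.5 = 1.19
  [0.5→2]: (4.76+6.86)/2 × 1.5 = 8.715
  [2→6]: (6.86+3.31)/2 × 4 = 20.34
  [6→7]: (3.31+2.71)/2 × 1 = 3.01
  [7→11]: (2.71+1.21)/2 × 4 = 7.84
  [11→11.5]: (1.21+1.09)/2 × 0.5 = 0.575
  Sum = 41.67 mg/L·hr

AUC = 41.7 mg/L·hr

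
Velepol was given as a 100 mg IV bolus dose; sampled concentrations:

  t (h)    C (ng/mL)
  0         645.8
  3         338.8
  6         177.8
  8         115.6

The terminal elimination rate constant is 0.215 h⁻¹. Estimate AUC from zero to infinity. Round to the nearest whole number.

Trapezoidal AUC_0→8:
  [0→3]: (645.8+338.8)/2 × 3 = 1476.9
  [3→6]: (338.8+177.8)/2 × 3 = 774.9
  [6→8]: (177.8+115.6)/2 × 2 = 293.4
  Sum = 2545.2 ng/mL·h
Extrapolated tail: C_last / k_e = 115.6 / 0.215 = 537.674
AUC_0→∞ = 2545.2 + 537.674 = 3082.874 ng/mL·h

AUC = 3083 ng/mL·h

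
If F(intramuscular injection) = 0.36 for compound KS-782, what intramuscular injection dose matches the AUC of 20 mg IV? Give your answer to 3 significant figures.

D_intramuscular = 55.6 mg

For equal systemic exposure: F × D_ev = D_iv
D_ev = D_iv / F = 20 / 0.36 = 55.5556 mg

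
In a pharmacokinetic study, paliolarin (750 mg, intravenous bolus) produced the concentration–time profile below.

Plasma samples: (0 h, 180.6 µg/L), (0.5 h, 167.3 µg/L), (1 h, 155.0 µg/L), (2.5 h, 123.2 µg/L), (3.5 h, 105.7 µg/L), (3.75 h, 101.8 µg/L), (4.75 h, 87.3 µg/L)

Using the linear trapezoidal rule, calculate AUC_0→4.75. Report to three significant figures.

AUC = 611 µg/L·h

Trapezoidal AUC_0→4.75:
  [0→0.5]: (180.6+167.3)/2 × 0.5 = 86.975
  [0.5→1]: (167.3+155.0)/2 × 0.5 = 80.575
  [1→2.5]: (155.0+123.2)/2 × 1.5 = 208.65
  [2.5→3.5]: (123.2+105.7)/2 × 1 = 114.45
  [3.5→3.75]: (105.7+101.8)/2 × 0.25 = 25.9375
  [3.75→4.75]: (101.8+87.3)/2 × 1 = 94.55
  Sum = 611.1375 µg/L·h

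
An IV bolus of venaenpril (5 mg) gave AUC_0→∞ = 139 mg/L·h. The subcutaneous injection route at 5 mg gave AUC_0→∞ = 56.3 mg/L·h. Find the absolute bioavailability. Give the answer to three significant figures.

F = 0.405

F = (AUC_ev / D_ev) / (AUC_iv / D_iv)
  = (56.3/5) / (139/5)
  = 11.26 / 27.8 = 0.4050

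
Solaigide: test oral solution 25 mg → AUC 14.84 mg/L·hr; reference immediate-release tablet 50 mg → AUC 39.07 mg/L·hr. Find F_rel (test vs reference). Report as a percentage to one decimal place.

F_rel = (AUC_test/D_test) / (AUC_ref/D_ref)
      = (14.84/25) / (39.07/50)
      = 0.5936 / 0.7814 = 0.7597 = 75.97%

F_rel = 76.0%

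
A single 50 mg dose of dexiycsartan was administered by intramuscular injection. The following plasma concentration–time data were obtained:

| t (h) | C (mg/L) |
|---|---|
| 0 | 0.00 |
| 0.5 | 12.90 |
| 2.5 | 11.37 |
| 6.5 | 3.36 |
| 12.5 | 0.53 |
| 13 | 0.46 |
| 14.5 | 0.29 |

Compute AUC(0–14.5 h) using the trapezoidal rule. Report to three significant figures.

Trapezoidal AUC_0→14.5:
  [0→0.5]: (0.00+12.90)/2 × 0.5 = 3.225
  [0.5→2.5]: (12.90+11.37)/2 × 2 = 24.27
  [2.5→6.5]: (11.37+3.36)/2 × 4 = 29.46
  [6.5→12.5]: (3.36+0.53)/2 × 6 = 11.67
  [12.5→13]: (0.53+0.46)/2 × 0.5 = 0.2475
  [13→14.5]: (0.46+0.29)/2 × 1.5 = 0.5625
  Sum = 69.435 mg/L·h

AUC = 69.4 mg/L·h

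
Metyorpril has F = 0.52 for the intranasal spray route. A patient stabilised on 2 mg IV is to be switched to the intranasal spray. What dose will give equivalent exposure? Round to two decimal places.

D_intranasal = 3.85 mg

For equal systemic exposure: F × D_ev = D_iv
D_ev = D_iv / F = 2 / 0.52 = 3.84615 mg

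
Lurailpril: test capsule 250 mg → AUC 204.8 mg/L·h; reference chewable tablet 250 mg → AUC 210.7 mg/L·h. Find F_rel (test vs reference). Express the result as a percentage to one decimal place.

F_rel = 97.2%

F_rel = (AUC_test/D_test) / (AUC_ref/D_ref)
      = (204.8/250) / (210.7/250)
      = 0.8192 / 0.8428 = 0.9720 = 97.20%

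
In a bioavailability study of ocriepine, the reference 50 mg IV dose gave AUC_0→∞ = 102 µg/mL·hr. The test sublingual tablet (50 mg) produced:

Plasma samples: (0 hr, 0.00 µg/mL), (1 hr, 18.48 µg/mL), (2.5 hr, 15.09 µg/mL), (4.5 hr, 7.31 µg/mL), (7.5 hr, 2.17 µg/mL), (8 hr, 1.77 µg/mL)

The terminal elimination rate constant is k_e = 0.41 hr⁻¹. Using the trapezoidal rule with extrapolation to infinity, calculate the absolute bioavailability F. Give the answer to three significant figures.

F = 0.748

Trapezoidal AUC_0→8 (sublingual tablet):
  [0→1]: (0.00+18.48)/2 × 1 = 9.24
  [1→2.5]: (18.48+15.09)/2 × 1.5 = 25.1775
  [2.5→4.5]: (15.09+7.31)/2 × 2 = 22.4
  [4.5→7.5]: (7.31+2.17)/2 × 3 = 14.22
  [7.5→8]: (2.17+1.77)/2 × 0.5 = 0.985
  Sum = 72.0225 µg/mL·hr
Tail: C_last/k_e = 1.77/0.41 = 4.317
AUC_0→∞ (sublingual tablet) = 72.0225 + 4.317 = 76.3395 µg/mL·hr
F = (AUC_ev/D_ev)/(AUC_iv/D_iv) = (76.3395/50)/(102/50) = 1.52679/2.04 = 0.7484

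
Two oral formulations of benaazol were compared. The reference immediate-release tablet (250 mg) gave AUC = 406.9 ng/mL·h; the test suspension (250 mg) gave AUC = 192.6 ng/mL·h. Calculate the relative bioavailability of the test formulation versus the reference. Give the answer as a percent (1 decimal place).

F_rel = (AUC_test/D_test) / (AUC_ref/D_ref)
      = (192.6/250) / (406.9/250)
      = 0.7704 / 1.6276 = 0.4733 = 47.33%

F_rel = 47.3%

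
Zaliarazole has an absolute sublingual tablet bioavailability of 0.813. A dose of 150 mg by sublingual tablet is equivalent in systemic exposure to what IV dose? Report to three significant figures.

D_iv = 122 mg

Systemic exposure from an extravascular dose = F × D_ev, so the equivalent IV dose is F × D_ev.
D_iv = F × D_ev = 0.813 × 150 = 121.95 mg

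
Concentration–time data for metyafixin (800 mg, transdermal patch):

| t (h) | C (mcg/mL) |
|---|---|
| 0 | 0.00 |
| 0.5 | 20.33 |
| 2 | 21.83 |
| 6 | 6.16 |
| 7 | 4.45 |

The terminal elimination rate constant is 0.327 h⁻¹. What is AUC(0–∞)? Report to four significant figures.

AUC = 111.6 mcg/mL·h

Trapezoidal AUC_0→7:
  [0→0.5]: (0.00+20.33)/2 × 0.5 = 5.0825
  [0.5→2]: (20.33+21.83)/2 × 1.5 = 31.62
  [2→6]: (21.83+6.16)/2 × 4 = 55.98
  [6→7]: (6.16+4.45)/2 × 1 = 5.305
  Sum = 97.9875 mcg/mL·h
Extrapolated tail: C_last / k_e = 4.45 / 0.327 = 13.609
AUC_0→∞ = 97.9875 + 13.609 = 111.5965 mcg/mL·h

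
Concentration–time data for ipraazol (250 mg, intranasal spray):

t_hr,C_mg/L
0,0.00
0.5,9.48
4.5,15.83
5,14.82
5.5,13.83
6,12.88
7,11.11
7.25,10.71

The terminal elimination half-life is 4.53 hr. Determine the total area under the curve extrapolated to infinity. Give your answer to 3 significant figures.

Trapezoidal AUC_0→7.25:
  [0→0.5]: (0.00+9.48)/2 × 0.5 = 2.37
  [0.5→4.5]: (9.48+15.83)/2 × 4 = 50.62
  [4.5→5]: (15.83+14.82)/2 × 0.5 = 7.6625
  [5→5.5]: (14.82+13.83)/2 × 0.5 = 7.1625
  [5.5→6]: (13.83+12.88)/2 × 0.5 = 6.6775
  [6→7]: (12.88+11.11)/2 × 1 = 11.995
  [7→7.25]: (11.11+10.71)/2 × 0.25 = 2.7275
  Sum = 89.215 mg/L·hr
k_e = ln2 / t½ = 0.693147 / 4.53 = 0.1530 hr^-1
Extrapolated tail: C_last / k_e = 10.71 / 0.153 = 70.000
AUC_0→∞ = 89.215 + 70.000 = 159.215 mg/L·hr

AUC = 159 mg/L·hr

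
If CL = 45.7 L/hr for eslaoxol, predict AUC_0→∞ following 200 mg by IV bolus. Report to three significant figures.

AUC_0→∞ = Dose_iv / CL
        = 200 / 45.7 = 4.37637 mg/L·hr

AUC = 4.38 mg/L·hr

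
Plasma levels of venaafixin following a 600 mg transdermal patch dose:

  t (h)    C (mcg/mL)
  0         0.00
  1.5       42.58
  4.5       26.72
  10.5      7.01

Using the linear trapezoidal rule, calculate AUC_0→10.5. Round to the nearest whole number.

Trapezoidal AUC_0→10.5:
  [0→1.5]: (0.00+42.58)/2 × 1.5 = 31.935
  [1.5→4.5]: (42.58+26.72)/2 × 3 = 103.95
  [4.5→10.5]: (26.72+7.01)/2 × 6 = 101.19
  Sum = 237.075 mcg/mL·h

AUC = 237 mcg/mL·h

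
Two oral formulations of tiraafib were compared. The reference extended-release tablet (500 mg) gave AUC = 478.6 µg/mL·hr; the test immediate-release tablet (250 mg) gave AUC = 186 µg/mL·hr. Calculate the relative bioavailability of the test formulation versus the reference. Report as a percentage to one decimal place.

F_rel = (AUC_test/D_test) / (AUC_ref/D_ref)
      = (186/250) / (478.6/500)
      = 0.744 / 0.9572 = 0.7773 = 77.73%

F_rel = 77.7%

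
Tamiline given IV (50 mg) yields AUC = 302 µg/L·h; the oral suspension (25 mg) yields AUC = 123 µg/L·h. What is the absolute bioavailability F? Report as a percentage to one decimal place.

F = 81.5%

F = (AUC_ev / D_ev) / (AUC_iv / D_iv)
  = (123/25) / (302/50)
  = 4.92 / 6.04 = 0.8146
  = 81.46%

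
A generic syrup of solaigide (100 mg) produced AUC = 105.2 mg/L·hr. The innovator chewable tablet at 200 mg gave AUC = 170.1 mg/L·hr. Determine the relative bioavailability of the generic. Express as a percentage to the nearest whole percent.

F_rel = (AUC_test/D_test) / (AUC_ref/D_ref)
      = (105.2/100) / (170.1/200)
      = 1.052 / 0.8505 = 1.2369 = 123.69%

F_rel = 124%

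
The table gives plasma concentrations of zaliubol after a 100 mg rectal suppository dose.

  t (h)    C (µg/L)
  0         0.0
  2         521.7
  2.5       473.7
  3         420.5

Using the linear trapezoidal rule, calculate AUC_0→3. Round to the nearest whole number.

AUC = 994 µg/L·h

Trapezoidal AUC_0→3:
  [0→2]: (0.0+521.7)/2 × 2 = 521.7
  [2→2.5]: (521.7+473.7)/2 × 0.5 = 248.85
  [2.5→3]: (473.7+420.5)/2 × 0.5 = 223.55
  Sum = 994.1 µg/L·h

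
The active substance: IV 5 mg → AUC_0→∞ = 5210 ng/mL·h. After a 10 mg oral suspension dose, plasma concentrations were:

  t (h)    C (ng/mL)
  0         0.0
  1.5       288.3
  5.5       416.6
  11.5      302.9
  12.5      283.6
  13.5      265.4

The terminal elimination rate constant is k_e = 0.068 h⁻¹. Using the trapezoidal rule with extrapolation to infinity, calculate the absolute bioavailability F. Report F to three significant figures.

Trapezoidal AUC_0→13.5 (oral suspension):
  [0→1.5]: (0.0+288.3)/2 × 1.5 = 216.225
  [1.5→5.5]: (288.3+416.6)/2 × 4 = 1409.8
  [5.5→11.5]: (416.6+302.9)/2 × 6 = 2158.5
  [11.5→12.5]: (302.9+283.6)/2 × 1 = 293.25
  [12.5→13.5]: (283.6+265.4)/2 × 1 = 274.5
  Sum = 4352.275 ng/mL·h
Tail: C_last/k_e = 265.4/0.068 = 3902.941
AUC_0→∞ (oral suspension) = 4352.275 + 3902.941 = 8255.216 ng/mL·h
F = (AUC_ev/D_ev)/(AUC_iv/D_iv) = (8255.216/10)/(5210/5) = 825.5216/1042 = 0.7922

F = 0.792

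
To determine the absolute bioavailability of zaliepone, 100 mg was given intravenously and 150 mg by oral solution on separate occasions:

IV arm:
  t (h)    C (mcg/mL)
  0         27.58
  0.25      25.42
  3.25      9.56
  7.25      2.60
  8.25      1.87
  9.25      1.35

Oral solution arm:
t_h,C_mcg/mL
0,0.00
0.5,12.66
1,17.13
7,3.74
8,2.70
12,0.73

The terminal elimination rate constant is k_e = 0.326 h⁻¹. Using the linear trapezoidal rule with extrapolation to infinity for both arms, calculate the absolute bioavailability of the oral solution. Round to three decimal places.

F = 0.624

Trapezoidal AUC_0→9.25 (IV):
  [0→0.25]: (27.58+25.42)/2 × 0.25 = 6.625
  [0.25→3.25]: (25.42+9.56)/2 × 3 = 52.47
  [3.25→7.25]: (9.56+2.60)/2 × 4 = 24.32
  [7.25→8.25]: (2.60+1.87)/2 × 1 = 2.235
  [8.25→9.25]: (1.87+1.35)/2 × 1 = 1.61
  Sum = 87.26 mcg/mL·h
IV tail: 1.35/0.326 = 4.141; AUC_iv,0→∞ = 87.26 + 4.141 = 91.401 mcg/mL·h
Trapezoidal AUC_0→12 (oral solution):
  [0→0.5]: (0.00+12.66)/2 × 0.5 = 3.165
  [0.5→1]: (12.66+17.13)/2 × 0.5 = 7.4475
  [1→7]: (17.13+3.74)/2 × 6 = 62.61
  [7→8]: (3.74+2.70)/2 × 1 = 3.22
  [8→12]: (2.70+0.73)/2 × 4 = 6.86
  Sum = 83.3025 mcg/mL·h
oral solution tail: 0.73/0.326 = 2.239; AUC_ev,0→∞ = 83.3025 + 2.239 = 85.5415 mcg/mL·h
F = (AUC_ev/D_ev)/(AUC_iv/D_iv) = (85.5415/150)/(91.401/100) = 0.570277/0.91401 = 0.6239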